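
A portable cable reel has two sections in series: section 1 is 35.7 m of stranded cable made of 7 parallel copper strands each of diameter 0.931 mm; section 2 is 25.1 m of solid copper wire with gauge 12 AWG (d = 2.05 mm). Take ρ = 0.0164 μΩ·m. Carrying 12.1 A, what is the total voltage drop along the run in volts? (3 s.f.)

3.00 V

ρ = 0.0164 μΩ·m = 1.64×10^-8 Ω·m
Section 1: A_strand = π(4.6550e-04)² = 6.808e-07 m²; R₁ = ρL/(N·A_s) = (1.64×10^-8)(35.7)/(7×6.808e-07) = 0.1229 Ω
Section 2: A = π(2.05/2 mm)² = π(1.0250e-03 m)² = 3.301e-06 m²
R₂ = (1.64×10^-8)(25.1)/(3.301e-06) = 0.1247 Ω
R = R₁ + R₂ = 0.2476 Ω
V = IR = 12.1 × 0.2476 = 3.00 V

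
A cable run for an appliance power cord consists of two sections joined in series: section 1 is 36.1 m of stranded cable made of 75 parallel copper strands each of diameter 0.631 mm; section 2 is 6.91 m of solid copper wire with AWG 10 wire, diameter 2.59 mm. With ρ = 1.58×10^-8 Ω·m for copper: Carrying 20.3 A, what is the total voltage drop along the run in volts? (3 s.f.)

Section 1: A_strand = π(3.1550e-04)² = 3.127e-07 m²; R₁ = ρL/(N·A_s) = (1.58×10^-8)(36.1)/(75×3.127e-07) = 0.02432 Ω
Section 2: A = π(2.59/2 mm)² = π(1.2950e-03 m)² = 5.269e-06 m²
R₂ = (1.58×10^-8)(6.91)/(5.269e-06) = 0.02072 Ω
R = R₁ + R₂ = 0.04504 Ω
V = IR = 20.3 × 0.04504 = 0.914 V

0.914 V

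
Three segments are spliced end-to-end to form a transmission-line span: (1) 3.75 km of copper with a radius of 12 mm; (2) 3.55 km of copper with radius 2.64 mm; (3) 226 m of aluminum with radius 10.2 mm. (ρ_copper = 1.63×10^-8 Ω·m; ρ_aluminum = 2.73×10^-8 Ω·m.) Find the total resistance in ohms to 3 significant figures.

Seg 1: A = πr² = π(1.2000e-02 m)² = 4.524e-04 m²
R_1 = (1.63×10^-8)(3750)/(4.524e-04) = 0.1351 Ω
Seg 2: A = πr² = π(2.6400e-03 m)² = 2.190e-05 m²
R_2 = (1.63×10^-8)(3550)/(2.190e-05) = 2.643 Ω
Seg 3: A = πr² = π(1.0200e-02 m)² = 3.269e-04 m²
R_3 = (2.73×10^-8)(226)/(3.269e-04) = 0.01888 Ω
R_total = R_1 + R_2 + R_3 = 2.80 Ω

2.80 Ω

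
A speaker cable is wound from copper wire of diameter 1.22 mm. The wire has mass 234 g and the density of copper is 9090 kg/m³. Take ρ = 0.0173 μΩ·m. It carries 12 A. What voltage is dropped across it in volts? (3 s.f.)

3.91 V

ρ = 0.0173 μΩ·m = 1.73×10^-8 Ω·m
A = π(d/2)² = π(6.1000e-04 m)² = 1.1690e-06 m²
L = m/(density·A) = 0.234/(9090×1.1690e-06) = 22.02 m
R = ρL/A = (1.73×10^-8)(22.02)/(1.1690e-06) = 0.3259 Ω
V = IR = 12 × 0.3259 = 3.91 V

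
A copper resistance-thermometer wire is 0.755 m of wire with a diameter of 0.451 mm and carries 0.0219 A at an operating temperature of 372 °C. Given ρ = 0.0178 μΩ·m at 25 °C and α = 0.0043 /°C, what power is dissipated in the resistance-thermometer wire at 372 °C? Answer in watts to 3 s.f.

1.01×10^-4 W

ρ = 0.0178 μΩ·m = 1.78×10^-8 Ω·m
A = π(d/2)² = π(2.2550e-04 m)² = 1.598e-07 m²
R₍25₎ = ρL/A = (1.78×10^-8)(0.755)/(1.598e-07) = 0.08412 Ω
R₍372₎ = R₍25₎(1 + αΔT) = 0.08412 × (1 + 0.0043×347) = 0.2096 Ω
P = I²R = (0.0219)² × 0.2096 = 1.01×10^-4 W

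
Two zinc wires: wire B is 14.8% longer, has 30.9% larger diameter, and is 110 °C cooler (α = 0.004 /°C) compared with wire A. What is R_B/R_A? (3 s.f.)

0.375

R ∝ ρL/d² with ρ ∝ (1+αΔT), so R_B/R_A = (1 + 14.8/100) × (1 + 30.9/100)⁻² × (1 − 0.004×110)
= 1.148 × 0.5836 × 0.56 = 0.375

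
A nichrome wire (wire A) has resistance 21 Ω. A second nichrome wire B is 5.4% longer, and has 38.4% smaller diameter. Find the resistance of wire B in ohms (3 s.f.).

58.3 Ω

R ∝ L/d², so R_B/R_A = (1 + 5.4/100) × (1 − 38.4/100)⁻²
= 1.054 × 2.635 = 2.778
R_B = 2.778 × 21 = 58.3 Ω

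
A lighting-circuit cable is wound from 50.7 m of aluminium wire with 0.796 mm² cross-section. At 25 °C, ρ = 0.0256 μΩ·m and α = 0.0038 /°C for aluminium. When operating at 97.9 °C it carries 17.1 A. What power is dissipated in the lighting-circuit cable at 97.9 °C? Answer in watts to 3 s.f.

ρ = 0.0256 μΩ·m = 2.56×10^-8 Ω·m
A = 0.796 mm² = 7.960e-07 m²
R₍25₎ = ρL/A = (2.56×10^-8)(50.7)/(7.960e-07) = 1.631 Ω
R₍97.9₎ = R₍25₎(1 + αΔT) = 1.631 × (1 + 0.0038×72.9) = 2.082 Ω
P = I²R = (17.1)² × 2.082 = 609 W

609 W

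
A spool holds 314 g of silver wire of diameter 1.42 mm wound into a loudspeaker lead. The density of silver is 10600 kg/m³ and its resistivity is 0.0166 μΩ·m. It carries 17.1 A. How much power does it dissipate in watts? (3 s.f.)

ρ = 0.0166 μΩ·m = 1.66×10^-8 Ω·m
A = π(d/2)² = π(7.1000e-04 m)² = 1.5837e-06 m²
L = m/(density·A) = 0.314/(10600×1.5837e-06) = 18.7 m
R = ρL/A = (1.66×10^-8)(18.7)/(1.5837e-06) = 0.1961 Ω
P = I²R = (17.1)² × 0.1961 = 57.3 W

57.3 W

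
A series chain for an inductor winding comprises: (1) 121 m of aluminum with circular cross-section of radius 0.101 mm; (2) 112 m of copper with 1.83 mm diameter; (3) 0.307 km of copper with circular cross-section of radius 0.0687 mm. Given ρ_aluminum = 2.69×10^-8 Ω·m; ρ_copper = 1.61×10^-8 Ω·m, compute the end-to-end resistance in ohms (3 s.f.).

Seg 1: A = πr² = π(1.0100e-04 m)² = 3.205e-08 m²
R_1 = (2.69×10^-8)(121)/(3.205e-08) = 101.6 Ω
Seg 2: A = π(d/2)² = π(9.1500e-04 m)² = 2.630e-06 m²
R_2 = (1.61×10^-8)(112)/(2.630e-06) = 0.6856 Ω
Seg 3: A = πr² = π(6.8700e-05 m)² = 1.483e-08 m²
R_3 = (1.61×10^-8)(307)/(1.483e-08) = 333.4 Ω
R_total = R_1 + R_2 + R_3 = 436 Ω

436 Ω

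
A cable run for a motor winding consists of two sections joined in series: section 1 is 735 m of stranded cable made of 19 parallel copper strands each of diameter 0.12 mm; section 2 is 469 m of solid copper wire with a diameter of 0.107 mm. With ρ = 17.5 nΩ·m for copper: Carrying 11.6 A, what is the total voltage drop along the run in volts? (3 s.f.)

ρ = 17.5 nΩ·m = 1.75×10^-8 Ω·m
Section 1: A_strand = π(6.0000e-05)² = 1.131e-08 m²; R₁ = ρL/(N·A_s) = (1.75×10^-8)(735)/(19×1.131e-08) = 59.86 Ω
Section 2: A = π(d/2)² = π(5.3500e-05 m)² = 8.992e-09 m²
R₂ = (1.75×10^-8)(469)/(8.992e-09) = 912.8 Ω
R = R₁ + R₂ = 972.6 Ω
V = IR = 11.6 × 972.6 = 11300 V

11300 V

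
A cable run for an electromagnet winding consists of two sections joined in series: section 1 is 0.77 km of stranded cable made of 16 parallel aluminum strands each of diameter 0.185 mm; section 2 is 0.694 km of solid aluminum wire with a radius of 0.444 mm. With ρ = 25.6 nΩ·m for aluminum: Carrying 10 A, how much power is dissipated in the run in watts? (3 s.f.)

ρ = 25.6 nΩ·m = 2.56×10^-8 Ω·m
Section 1: A_strand = π(9.2500e-05)² = 2.688e-08 m²; R₁ = ρL/(N·A_s) = (2.56×10^-8)(770)/(16×2.688e-08) = 45.83 Ω
Section 2: A = πr² = π(4.4400e-04 m)² = 6.193e-07 m²
R₂ = (2.56×10^-8)(694)/(6.193e-07) = 28.69 Ω
R = R₁ + R₂ = 74.52 Ω
P = I²R = (10)² × 74.52 = 7450 W

7450 W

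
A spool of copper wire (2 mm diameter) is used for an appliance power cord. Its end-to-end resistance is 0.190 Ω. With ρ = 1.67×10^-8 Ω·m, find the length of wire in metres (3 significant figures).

35.7 m

A = π(d/2)² = π(1.0000e-03 m)² = 3.142e-06 m²
L = RA/ρ = (0.19)(3.142e-06)/(1.67×10^-8) = 35.7 m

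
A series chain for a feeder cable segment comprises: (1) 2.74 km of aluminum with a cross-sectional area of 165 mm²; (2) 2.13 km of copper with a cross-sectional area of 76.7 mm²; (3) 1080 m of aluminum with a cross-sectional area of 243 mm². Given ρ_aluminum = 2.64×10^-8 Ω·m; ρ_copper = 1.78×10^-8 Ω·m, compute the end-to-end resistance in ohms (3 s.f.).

Seg 1: A = 165 mm² = 1.650e-04 m²
R_1 = (2.64×10^-8)(2740)/(1.650e-04) = 0.4384 Ω
Seg 2: A = 76.7 mm² = 7.670e-05 m²
R_2 = (1.78×10^-8)(2130)/(7.670e-05) = 0.4943 Ω
Seg 3: A = 243 mm² = 2.430e-04 m²
R_3 = (2.64×10^-8)(1080)/(2.430e-04) = 0.1173 Ω
R_total = R_1 + R_2 + R_3 = 1.05 Ω

1.05 Ω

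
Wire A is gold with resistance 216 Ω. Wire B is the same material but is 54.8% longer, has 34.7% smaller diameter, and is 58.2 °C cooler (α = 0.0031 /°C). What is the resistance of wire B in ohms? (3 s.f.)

643 Ω

R ∝ ρL/d² with ρ ∝ (1+αΔT), so R_B/R_A = (1 + 54.8/100) × (1 − 34.7/100)⁻² × (1 − 0.0031×58.2)
= 1.548 × 2.345 × 0.8196 = 2.975
R_B = 2.975 × 216 = 643 Ω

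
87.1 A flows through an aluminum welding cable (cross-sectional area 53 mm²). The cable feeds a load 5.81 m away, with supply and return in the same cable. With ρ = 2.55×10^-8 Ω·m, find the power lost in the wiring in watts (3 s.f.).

A = 53 mm² = 5.300e-05 m²
Total conductor length (both ways) L = 2 × 5.81 = 11.62 m
R = ρL/A = (2.55×10^-8)(11.62)/(5.300e-05) = 0.005591 Ω
P = I²R = (87.1)² × 0.005591 = 42.4 W

42.4 W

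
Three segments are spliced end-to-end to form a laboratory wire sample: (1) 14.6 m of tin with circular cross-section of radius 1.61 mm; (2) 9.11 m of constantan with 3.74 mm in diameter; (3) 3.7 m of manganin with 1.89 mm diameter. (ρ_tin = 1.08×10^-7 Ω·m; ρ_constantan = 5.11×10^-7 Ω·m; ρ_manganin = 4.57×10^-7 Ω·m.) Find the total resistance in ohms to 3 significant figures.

1.22 Ω

Seg 1: A = πr² = π(1.6100e-03 m)² = 8.143e-06 m²
R_1 = (1.08×10^-7)(14.6)/(8.143e-06) = 0.1936 Ω
Seg 2: A = π(d/2)² = π(1.8700e-03 m)² = 1.099e-05 m²
R_2 = (5.11×10^-7)(9.11)/(1.099e-05) = 0.4237 Ω
Seg 3: A = π(d/2)² = π(9.4500e-04 m)² = 2.806e-06 m²
R_3 = (4.57×10^-7)(3.7)/(2.806e-06) = 0.6027 Ω
R_total = R_1 + R_2 + R_3 = 1.22 Ω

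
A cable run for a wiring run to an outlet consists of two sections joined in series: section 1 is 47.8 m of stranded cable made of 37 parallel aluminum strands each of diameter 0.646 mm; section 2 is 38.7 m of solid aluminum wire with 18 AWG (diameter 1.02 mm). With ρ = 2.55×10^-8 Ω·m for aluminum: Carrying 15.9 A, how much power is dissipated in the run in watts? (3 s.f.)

331 W

Section 1: A_strand = π(3.2300e-04)² = 3.278e-07 m²; R₁ = ρL/(N·A_s) = (2.55×10^-8)(47.8)/(37×3.278e-07) = 0.1005 Ω
Section 2: A = π(1.02/2 mm)² = π(5.1000e-04 m)² = 8.171e-07 m²
R₂ = (2.55×10^-8)(38.7)/(8.171e-07) = 1.208 Ω
R = R₁ + R₂ = 1.308 Ω
P = I²R = (15.9)² × 1.308 = 331 W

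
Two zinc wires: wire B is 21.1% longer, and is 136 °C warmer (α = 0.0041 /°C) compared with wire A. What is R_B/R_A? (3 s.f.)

1.89

R ∝ ρL/d² with ρ ∝ (1+αΔT), so R_B/R_A = (1 + 21.1/100) × (1 + 0.0041×136)
= 1.211 × 1.558 = 1.89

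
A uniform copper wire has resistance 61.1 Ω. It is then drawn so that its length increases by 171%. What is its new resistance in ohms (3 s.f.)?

449 Ω

k = 1 + 171/100 = 2.71; volume constant ⇒ A' = A/k, so R' = k²R.
R' = 7.344 × 61.1 = 449 Ω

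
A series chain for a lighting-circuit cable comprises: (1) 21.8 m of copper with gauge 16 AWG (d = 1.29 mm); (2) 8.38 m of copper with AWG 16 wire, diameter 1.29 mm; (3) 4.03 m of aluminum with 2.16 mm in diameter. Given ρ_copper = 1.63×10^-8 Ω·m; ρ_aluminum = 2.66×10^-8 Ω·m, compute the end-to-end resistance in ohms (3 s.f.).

0.406 Ω

Seg 1: A = π(1.29/2 mm)² = π(6.4500e-04 m)² = 1.307e-06 m²
R_1 = (1.63×10^-8)(21.8)/(1.307e-06) = 0.2719 Ω
Seg 2: A = π(1.29/2 mm)² = π(6.4500e-04 m)² = 1.307e-06 m²
R_2 = (1.63×10^-8)(8.38)/(1.307e-06) = 0.1045 Ω
Seg 3: A = π(d/2)² = π(1.0800e-03 m)² = 3.664e-06 m²
R_3 = (2.66×10^-8)(4.03)/(3.664e-06) = 0.02925 Ω
R_total = R_1 + R_2 + R_3 = 0.406 Ω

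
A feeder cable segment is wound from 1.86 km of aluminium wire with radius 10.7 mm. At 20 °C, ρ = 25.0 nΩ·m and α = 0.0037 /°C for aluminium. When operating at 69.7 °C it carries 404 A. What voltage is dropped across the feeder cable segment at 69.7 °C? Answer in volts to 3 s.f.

61.8 V

ρ = 25.0 nΩ·m = 2.50×10^-8 Ω·m
A = πr² = π(1.0700e-02 m)² = 3.597e-04 m²
R₍20₎ = ρL/A = (2.50×10^-8)(1860)/(3.597e-04) = 0.1293 Ω
R₍69.7₎ = R₍20₎(1 + αΔT) = 0.1293 × (1 + 0.0037×49.7) = 0.1531 Ω
V = IR = 404 × 0.1531 = 61.8 V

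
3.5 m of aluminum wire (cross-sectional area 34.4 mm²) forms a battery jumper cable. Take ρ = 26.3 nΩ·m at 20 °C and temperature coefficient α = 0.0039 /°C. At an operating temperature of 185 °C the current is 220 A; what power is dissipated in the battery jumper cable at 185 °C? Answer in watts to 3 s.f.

213 W

ρ = 26.3 nΩ·m = 2.63×10^-8 Ω·m
A = 34.4 mm² = 3.440e-05 m²
R₍20₎ = ρL/A = (2.63×10^-8)(3.5)/(3.440e-05) = 0.002676 Ω
R₍185₎ = R₍20₎(1 + αΔT) = 0.002676 × (1 + 0.0039×165) = 0.004398 Ω
P = I²R = (220)² × 0.004398 = 213 W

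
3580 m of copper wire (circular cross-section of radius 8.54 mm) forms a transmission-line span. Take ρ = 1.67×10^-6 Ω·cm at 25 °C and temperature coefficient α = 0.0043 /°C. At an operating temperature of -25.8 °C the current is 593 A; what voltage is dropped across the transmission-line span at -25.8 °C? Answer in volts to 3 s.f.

ρ = 1.67×10^-6 Ω·cm = 1.67×10^-8 Ω·m
A = πr² = π(8.5400e-03 m)² = 2.291e-04 m²
R₍25₎ = ρL/A = (1.67×10^-8)(3580)/(2.291e-04) = 0.2609 Ω
R₍-25.8₎ = R₍25₎(1 + αΔT) = 0.2609 × (1 + 0.0043×-50.8) = 0.2039 Ω
V = IR = 593 × 0.2039 = 121 V

121 V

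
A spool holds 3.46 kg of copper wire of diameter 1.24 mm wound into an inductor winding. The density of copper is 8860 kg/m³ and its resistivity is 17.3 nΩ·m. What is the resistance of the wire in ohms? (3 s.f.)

4.63 Ω

ρ = 17.3 nΩ·m = 1.73×10^-8 Ω·m
A = π(d/2)² = π(6.2000e-04 m)² = 1.2076e-06 m²
L = m/(density·A) = 3.46/(8860×1.2076e-06) = 323.4 m
R = ρL/A = (1.73×10^-8)(323.4)/(1.2076e-06) = 4.63 Ω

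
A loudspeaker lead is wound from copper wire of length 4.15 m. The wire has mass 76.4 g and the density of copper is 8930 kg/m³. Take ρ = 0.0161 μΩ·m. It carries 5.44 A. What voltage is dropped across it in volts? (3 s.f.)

0.176 V

ρ = 0.0161 μΩ·m = 1.61×10^-8 Ω·m
A = m/(density·L) = 0.0764/(8930×4.15) = 2.0615e-06 m²
R = ρL/A = (1.61×10^-8)(4.15)/(2.0615e-06) = 0.03241 Ω
V = IR = 5.44 × 0.03241 = 0.176 V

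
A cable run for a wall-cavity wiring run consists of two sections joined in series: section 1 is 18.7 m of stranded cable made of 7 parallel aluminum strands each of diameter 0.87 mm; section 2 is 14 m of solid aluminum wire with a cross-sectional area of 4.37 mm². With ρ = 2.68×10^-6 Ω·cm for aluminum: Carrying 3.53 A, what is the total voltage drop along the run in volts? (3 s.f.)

ρ = 2.68×10^-6 Ω·cm = 2.68×10^-8 Ω·m
Section 1: A_strand = π(4.3500e-04)² = 5.945e-07 m²; R₁ = ρL/(N·A_s) = (2.68×10^-8)(18.7)/(7×5.945e-07) = 0.1204 Ω
Section 2: A = 4.37 mm² = 4.370e-06 m²
R₂ = (2.68×10^-8)(14)/(4.370e-06) = 0.08586 Ω
R = R₁ + R₂ = 0.2063 Ω
V = IR = 3.53 × 0.2063 = 0.728 V

0.728 V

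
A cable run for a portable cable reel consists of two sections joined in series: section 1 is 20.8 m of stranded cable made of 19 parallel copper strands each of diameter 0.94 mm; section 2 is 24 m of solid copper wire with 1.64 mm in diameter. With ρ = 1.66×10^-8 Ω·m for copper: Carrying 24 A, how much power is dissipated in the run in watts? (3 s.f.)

Section 1: A_strand = π(4.7000e-04)² = 6.940e-07 m²; R₁ = ρL/(N·A_s) = (1.66×10^-8)(20.8)/(19×6.940e-07) = 0.02619 Ω
Section 2: A = π(d/2)² = π(8.2000e-04 m)² = 2.112e-06 m²
R₂ = (1.66×10^-8)(24)/(2.112e-06) = 0.1886 Ω
R = R₁ + R₂ = 0.2148 Ω
P = I²R = (24)² × 0.2148 = 124 W

124 W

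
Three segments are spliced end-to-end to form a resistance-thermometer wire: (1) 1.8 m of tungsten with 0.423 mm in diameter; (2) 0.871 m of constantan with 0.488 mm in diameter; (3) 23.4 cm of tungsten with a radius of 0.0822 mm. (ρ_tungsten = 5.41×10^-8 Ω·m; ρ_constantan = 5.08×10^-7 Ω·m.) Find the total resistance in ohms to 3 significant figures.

Seg 1: A = π(d/2)² = π(2.1150e-04 m)² = 1.405e-07 m²
R_1 = (5.41×10^-8)(1.8)/(1.405e-07) = 0.6929 Ω
Seg 2: A = π(d/2)² = π(2.4400e-04 m)² = 1.870e-07 m²
R_2 = (5.08×10^-7)(0.871)/(1.870e-07) = 2.366 Ω
Seg 3: A = πr² = π(8.2200e-05 m)² = 2.123e-08 m²
R_3 = (5.41×10^-8)(0.234)/(2.123e-08) = 0.5964 Ω
R_total = R_1 + R_2 + R_3 = 3.65 Ω

3.65 Ω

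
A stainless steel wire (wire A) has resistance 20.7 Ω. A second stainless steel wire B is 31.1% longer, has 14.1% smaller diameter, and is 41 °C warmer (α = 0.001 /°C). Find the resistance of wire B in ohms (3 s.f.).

38.3 Ω

R ∝ ρL/d² with ρ ∝ (1+αΔT), so R_B/R_A = (1 + 31.1/100) × (1 − 14.1/100)⁻² × (1 + 0.001×41)
= 1.311 × 1.355 × 1.041 = 1.85
R_B = 1.85 × 20.7 = 38.3 Ω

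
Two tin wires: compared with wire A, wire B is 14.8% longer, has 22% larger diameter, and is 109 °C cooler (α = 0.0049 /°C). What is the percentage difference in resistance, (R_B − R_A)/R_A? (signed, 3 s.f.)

-64.1%

R ∝ ρL/d² with ρ ∝ (1+αΔT), so R_B/R_A = (1 + 14.8/100) × (1 + 22/100)⁻² × (1 − 0.0049×109)
= 1.148 × 0.6719 × 0.4659 = 0.3594
(R_B − R_A)/R_A = 0.3594 − 1 = -64.1%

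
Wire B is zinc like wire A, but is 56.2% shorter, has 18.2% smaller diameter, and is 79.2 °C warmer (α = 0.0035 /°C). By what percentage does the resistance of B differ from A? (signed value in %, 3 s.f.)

R ∝ ρL/d² with ρ ∝ (1+αΔT), so R_B/R_A = (1 − 56.2/100) × (1 − 18.2/100)⁻² × (1 + 0.0035×79.2)
= 0.438 × 1.494 × 1.277 = 0.836
(R_B − R_A)/R_A = 0.836 − 1 = -16.4%

-16.4%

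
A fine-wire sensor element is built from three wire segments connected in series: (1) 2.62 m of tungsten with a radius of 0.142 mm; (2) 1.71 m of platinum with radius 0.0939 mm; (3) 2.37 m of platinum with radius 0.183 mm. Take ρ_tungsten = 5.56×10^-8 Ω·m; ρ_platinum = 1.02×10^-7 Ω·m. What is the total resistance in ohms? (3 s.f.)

10.9 Ω

Seg 1: A = πr² = π(1.4200e-04 m)² = 6.335e-08 m²
R_1 = (5.56×10^-8)(2.62)/(6.335e-08) = 2.3 Ω
Seg 2: A = πr² = π(9.3900e-05 m)² = 2.770e-08 m²
R_2 = (1.02×10^-7)(1.71)/(2.770e-08) = 6.297 Ω
Seg 3: A = πr² = π(1.8300e-04 m)² = 1.052e-07 m²
R_3 = (1.02×10^-7)(2.37)/(1.052e-07) = 2.298 Ω
R_total = R_1 + R_2 + R_3 = 10.9 Ω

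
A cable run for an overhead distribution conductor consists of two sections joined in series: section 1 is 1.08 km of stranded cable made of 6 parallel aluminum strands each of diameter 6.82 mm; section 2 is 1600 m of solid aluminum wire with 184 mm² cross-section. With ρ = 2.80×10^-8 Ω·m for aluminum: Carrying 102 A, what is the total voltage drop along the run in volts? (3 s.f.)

38.9 V

Section 1: A_strand = π(3.4100e-03)² = 3.653e-05 m²; R₁ = ρL/(N·A_s) = (2.80×10^-8)(1080)/(6×3.653e-05) = 0.138 Ω
Section 2: A = 184 mm² = 1.840e-04 m²
R₂ = (2.80×10^-8)(1600)/(1.840e-04) = 0.2435 Ω
R = R₁ + R₂ = 0.3814 Ω
V = IR = 102 × 0.3814 = 38.9 V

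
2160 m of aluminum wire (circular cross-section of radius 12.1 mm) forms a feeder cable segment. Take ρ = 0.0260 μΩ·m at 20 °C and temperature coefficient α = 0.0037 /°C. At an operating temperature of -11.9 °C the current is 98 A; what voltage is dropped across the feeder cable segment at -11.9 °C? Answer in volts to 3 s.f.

10.6 V

ρ = 0.0260 μΩ·m = 2.60×10^-8 Ω·m
A = πr² = π(1.2100e-02 m)² = 4.600e-04 m²
R₍20₎ = ρL/A = (2.60×10^-8)(2160)/(4.600e-04) = 0.1221 Ω
R₍-11.9₎ = R₍20₎(1 + αΔT) = 0.1221 × (1 + 0.0037×-31.9) = 0.1077 Ω
V = IR = 98 × 0.1077 = 10.6 V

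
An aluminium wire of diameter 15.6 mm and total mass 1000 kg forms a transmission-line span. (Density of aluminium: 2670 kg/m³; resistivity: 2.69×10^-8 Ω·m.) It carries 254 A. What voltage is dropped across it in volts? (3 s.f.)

A = π(d/2)² = π(7.8000e-03 m)² = 1.9113e-04 m²
L = m/(density·A) = 1000/(2670×1.9113e-04) = 1960 m
R = ρL/A = (2.69×10^-8)(1960)/(1.9113e-04) = 0.2758 Ω
V = IR = 254 × 0.2758 = 70.0 V

70.0 V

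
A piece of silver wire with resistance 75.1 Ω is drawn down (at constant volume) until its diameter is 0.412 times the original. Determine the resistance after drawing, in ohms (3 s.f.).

Volume constant ⇒ L' = L/r² with r = 0.412. R' = ρL'/A' = ρ(L/r²)/(πr²d₀²/4) = R/r⁴.
R' = 34.71 × 75.1 = 2610 Ω

2610 Ω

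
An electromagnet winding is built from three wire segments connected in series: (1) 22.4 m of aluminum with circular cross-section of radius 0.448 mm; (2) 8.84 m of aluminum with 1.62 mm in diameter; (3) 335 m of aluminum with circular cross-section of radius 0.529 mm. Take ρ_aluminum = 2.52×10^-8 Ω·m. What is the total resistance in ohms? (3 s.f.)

Seg 1: A = πr² = π(4.4800e-04 m)² = 6.305e-07 m²
R_1 = (2.52×10^-8)(22.4)/(6.305e-07) = 0.8952 Ω
Seg 2: A = π(d/2)² = π(8.1000e-04 m)² = 2.061e-06 m²
R_2 = (2.52×10^-8)(8.84)/(2.061e-06) = 0.1081 Ω
Seg 3: A = πr² = π(5.2900e-04 m)² = 8.791e-07 m²
R_3 = (2.52×10^-8)(335)/(8.791e-07) = 9.602 Ω
R_total = R_1 + R_2 + R_3 = 10.6 Ω

10.6 Ω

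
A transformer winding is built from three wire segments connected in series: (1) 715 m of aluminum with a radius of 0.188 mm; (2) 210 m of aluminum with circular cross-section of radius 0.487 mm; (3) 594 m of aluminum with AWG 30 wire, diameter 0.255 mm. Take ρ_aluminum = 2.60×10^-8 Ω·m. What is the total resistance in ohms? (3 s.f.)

Seg 1: A = πr² = π(1.8800e-04 m)² = 1.110e-07 m²
R_1 = (2.60×10^-8)(715)/(1.110e-07) = 167.4 Ω
Seg 2: A = πr² = π(4.8700e-04 m)² = 7.451e-07 m²
R_2 = (2.60×10^-8)(210)/(7.451e-07) = 7.328 Ω
Seg 3: A = π(0.255/2 mm)² = π(1.2750e-04 m)² = 5.107e-08 m²
R_3 = (2.60×10^-8)(594)/(5.107e-08) = 302.4 Ω
R_total = R_1 + R_2 + R_3 = 477 Ω

477 Ω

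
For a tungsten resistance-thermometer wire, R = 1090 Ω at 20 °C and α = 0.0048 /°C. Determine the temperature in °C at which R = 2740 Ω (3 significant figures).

R = R₀(1 + α(T − T₀)) ⇒ T = T₀ + (R/R₀ − 1)/α
T = 20 + (2740/1090 − 1)/0.0048 = 20 + (1.514)/0.0048 = 335 °C

335 °C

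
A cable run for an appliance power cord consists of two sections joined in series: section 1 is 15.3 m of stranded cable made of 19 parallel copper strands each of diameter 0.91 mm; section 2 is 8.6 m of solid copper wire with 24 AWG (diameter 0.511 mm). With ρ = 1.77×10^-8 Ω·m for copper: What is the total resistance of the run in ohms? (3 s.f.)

0.764 Ω

Section 1: A_strand = π(4.5500e-04)² = 6.504e-07 m²; R₁ = ρL/(N·A_s) = (1.77×10^-8)(15.3)/(19×6.504e-07) = 0.02191 Ω
Section 2: A = π(0.511/2 mm)² = π(2.5550e-04 m)² = 2.051e-07 m²
R₂ = (1.77×10^-8)(8.6)/(2.051e-07) = 0.7422 Ω
R = R₁ + R₂ = 0.764 Ω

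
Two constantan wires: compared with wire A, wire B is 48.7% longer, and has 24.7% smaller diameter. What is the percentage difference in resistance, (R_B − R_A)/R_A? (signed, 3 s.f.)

162%

R ∝ L/d², so R_B/R_A = (1 + 48.7/100) × (1 − 24.7/100)⁻²
= 1.487 × 1.764 = 2.623
(R_B − R_A)/R_A = 2.623 − 1 = 162%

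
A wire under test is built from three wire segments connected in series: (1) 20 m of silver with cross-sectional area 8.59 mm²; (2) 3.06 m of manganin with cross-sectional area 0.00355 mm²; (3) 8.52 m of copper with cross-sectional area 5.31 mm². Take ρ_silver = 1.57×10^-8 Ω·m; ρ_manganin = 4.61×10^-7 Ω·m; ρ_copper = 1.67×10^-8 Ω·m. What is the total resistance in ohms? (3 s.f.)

Seg 1: A = 8.59 mm² = 8.590e-06 m²
R_1 = (1.57×10^-8)(20)/(8.590e-06) = 0.03655 Ω
Seg 2: A = 0.00355 mm² = 3.550e-09 m²
R_2 = (4.61×10^-7)(3.06)/(3.550e-09) = 397.4 Ω
Seg 3: A = 5.31 mm² = 5.310e-06 m²
R_3 = (1.67×10^-8)(8.52)/(5.310e-06) = 0.0268 Ω
R_total = R_1 + R_2 + R_3 = 397 Ω

397 Ω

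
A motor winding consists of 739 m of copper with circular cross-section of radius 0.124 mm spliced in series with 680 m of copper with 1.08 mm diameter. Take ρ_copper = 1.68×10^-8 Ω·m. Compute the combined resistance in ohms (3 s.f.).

269 Ω

Segment 1: A = πr² = π(1.2400e-04 m)² = 4.831e-08 m²
R₁ = ρL/A = (1.68×10^-8)(739)/(4.831e-08) = 257 Ω
Segment 2: A = π(d/2)² = π(5.4000e-04 m)² = 9.161e-07 m²
R₂ = (1.68×10^-8)(680)/(9.161e-07) = 12.47 Ω
R = R₁ + R₂ = 269 Ω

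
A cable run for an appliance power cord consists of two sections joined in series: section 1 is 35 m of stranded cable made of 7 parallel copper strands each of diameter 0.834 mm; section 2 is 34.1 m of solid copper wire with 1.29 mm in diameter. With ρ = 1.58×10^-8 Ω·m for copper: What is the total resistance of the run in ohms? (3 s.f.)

Section 1: A_strand = π(4.1700e-04)² = 5.463e-07 m²; R₁ = ρL/(N·A_s) = (1.58×10^-8)(35)/(7×5.463e-07) = 0.1446 Ω
Section 2: A = π(d/2)² = π(6.4500e-04 m)² = 1.307e-06 m²
R₂ = (1.58×10^-8)(34.1)/(1.307e-06) = 0.4122 Ω
R = R₁ + R₂ = 0.557 Ω

0.557 Ω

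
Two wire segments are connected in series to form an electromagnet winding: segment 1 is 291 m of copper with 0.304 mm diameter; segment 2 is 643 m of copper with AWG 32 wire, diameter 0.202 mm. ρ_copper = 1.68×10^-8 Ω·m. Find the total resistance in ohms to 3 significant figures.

Segment 1: A = π(d/2)² = π(1.5200e-04 m)² = 7.258e-08 m²
R₁ = ρL/A = (1.68×10^-8)(291)/(7.258e-08) = 67.35 Ω
Segment 2: A = π(0.202/2 mm)² = π(1.0100e-04 m)² = 3.205e-08 m²
R₂ = (1.68×10^-8)(643)/(3.205e-08) = 337.1 Ω
R = R₁ + R₂ = 404 Ω

404 Ω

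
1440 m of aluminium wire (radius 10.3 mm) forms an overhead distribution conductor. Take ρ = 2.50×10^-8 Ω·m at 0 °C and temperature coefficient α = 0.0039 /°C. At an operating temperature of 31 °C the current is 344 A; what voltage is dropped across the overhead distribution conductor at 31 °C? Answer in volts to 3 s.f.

41.6 V

A = πr² = π(1.0300e-02 m)² = 3.333e-04 m²
R₍0₎ = ρL/A = (2.50×10^-8)(1440)/(3.333e-04) = 0.108 Ω
R₍31₎ = R₍0₎(1 + αΔT) = 0.108 × (1 + 0.0039×31) = 0.1211 Ω
V = IR = 344 × 0.1211 = 41.6 V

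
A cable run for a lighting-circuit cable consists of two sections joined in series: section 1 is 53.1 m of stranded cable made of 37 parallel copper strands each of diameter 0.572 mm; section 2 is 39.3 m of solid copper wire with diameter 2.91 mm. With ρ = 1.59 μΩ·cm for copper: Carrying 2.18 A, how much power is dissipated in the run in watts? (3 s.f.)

ρ = 1.59 μΩ·cm = 1.59×10^-8 Ω·m
Section 1: A_strand = π(2.8600e-04)² = 2.570e-07 m²; R₁ = ρL/(N·A_s) = (1.59×10^-8)(53.1)/(37×2.570e-07) = 0.0888 Ω
Section 2: A = π(d/2)² = π(1.4550e-03 m)² = 6.651e-06 m²
R₂ = (1.59×10^-8)(39.3)/(6.651e-06) = 0.09395 Ω
R = R₁ + R₂ = 0.1828 Ω
P = I²R = (2.18)² × 0.1828 = 0.869 W

0.869 W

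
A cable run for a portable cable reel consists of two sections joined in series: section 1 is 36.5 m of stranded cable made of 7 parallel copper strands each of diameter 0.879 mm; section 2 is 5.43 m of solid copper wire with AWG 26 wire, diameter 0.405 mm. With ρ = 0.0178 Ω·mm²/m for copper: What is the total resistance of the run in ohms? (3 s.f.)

ρ = 0.0178 Ω·mm²/m = 1.78×10^-8 Ω·m
Section 1: A_strand = π(4.3950e-04)² = 6.068e-07 m²; R₁ = ρL/(N·A_s) = (1.78×10^-8)(36.5)/(7×6.068e-07) = 0.1529 Ω
Section 2: A = π(0.405/2 mm)² = π(2.0250e-04 m)² = 1.288e-07 m²
R₂ = (1.78×10^-8)(5.43)/(1.288e-07) = 0.7503 Ω
R = R₁ + R₂ = 0.903 Ω

0.903 Ω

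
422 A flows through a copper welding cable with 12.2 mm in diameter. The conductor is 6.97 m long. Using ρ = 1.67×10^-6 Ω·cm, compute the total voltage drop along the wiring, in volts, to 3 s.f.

0.420 V

ρ = 1.67×10^-6 Ω·cm = 1.67×10^-8 Ω·m
A = π(d/2)² = π(6.1000e-03 m)² = 1.169e-04 m²
R = ρL/A = (1.67×10^-8)(6.97)/(1.169e-04) = 9.957×10^-4 Ω
V = IR = 422 × 9.957×10^-4 = 0.420 V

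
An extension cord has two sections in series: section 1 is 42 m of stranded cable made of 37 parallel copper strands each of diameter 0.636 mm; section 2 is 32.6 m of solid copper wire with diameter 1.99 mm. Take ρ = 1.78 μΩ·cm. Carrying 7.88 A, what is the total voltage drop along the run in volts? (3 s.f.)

ρ = 1.78 μΩ·cm = 1.78×10^-8 Ω·m
Section 1: A_strand = π(3.1800e-04)² = 3.177e-07 m²; R₁ = ρL/(N·A_s) = (1.78×10^-8)(42)/(37×3.177e-07) = 0.0636 Ω
Section 2: A = π(d/2)² = π(9.9500e-04 m)² = 3.110e-06 m²
R₂ = (1.78×10^-8)(32.6)/(3.110e-06) = 0.1866 Ω
R = R₁ + R₂ = 0.2502 Ω
V = IR = 7.88 × 0.2502 = 1.97 V

1.97 V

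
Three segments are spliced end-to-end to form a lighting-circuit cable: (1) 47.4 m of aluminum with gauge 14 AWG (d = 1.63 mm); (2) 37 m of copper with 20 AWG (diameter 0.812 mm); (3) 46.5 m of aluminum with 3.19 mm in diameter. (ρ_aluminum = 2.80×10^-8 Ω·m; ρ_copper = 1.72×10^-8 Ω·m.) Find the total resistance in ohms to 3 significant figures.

2.03 Ω

Seg 1: A = π(1.63/2 mm)² = π(8.1500e-04 m)² = 2.087e-06 m²
R_1 = (2.80×10^-8)(47.4)/(2.087e-06) = 0.636 Ω
Seg 2: A = π(0.812/2 mm)² = π(4.0600e-04 m)² = 5.178e-07 m²
R_2 = (1.72×10^-8)(37)/(5.178e-07) = 1.229 Ω
Seg 3: A = π(d/2)² = π(1.5950e-03 m)² = 7.992e-06 m²
R_3 = (2.80×10^-8)(46.5)/(7.992e-06) = 0.1629 Ω
R_total = R_1 + R_2 + R_3 = 2.03 Ω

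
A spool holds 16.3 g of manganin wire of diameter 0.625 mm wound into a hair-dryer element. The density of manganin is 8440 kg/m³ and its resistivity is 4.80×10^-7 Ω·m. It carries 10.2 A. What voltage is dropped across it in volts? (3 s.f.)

100 V

A = π(d/2)² = π(3.1250e-04 m)² = 3.0680e-07 m²
L = m/(density·A) = 0.0163/(8440×3.0680e-07) = 6.295 m
R = ρL/A = (4.80×10^-7)(6.295)/(3.0680e-07) = 9.849 Ω
V = IR = 10.2 × 9.849 = 100 V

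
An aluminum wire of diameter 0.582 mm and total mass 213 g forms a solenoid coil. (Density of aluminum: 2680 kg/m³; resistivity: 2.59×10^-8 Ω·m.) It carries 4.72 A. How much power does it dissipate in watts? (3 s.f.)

648 W

A = π(d/2)² = π(2.9100e-04 m)² = 2.6603e-07 m²
L = m/(density·A) = 0.213/(2680×2.6603e-07) = 298.8 m
R = ρL/A = (2.59×10^-8)(298.8)/(2.6603e-07) = 29.09 Ω
P = I²R = (4.72)² × 29.09 = 648 W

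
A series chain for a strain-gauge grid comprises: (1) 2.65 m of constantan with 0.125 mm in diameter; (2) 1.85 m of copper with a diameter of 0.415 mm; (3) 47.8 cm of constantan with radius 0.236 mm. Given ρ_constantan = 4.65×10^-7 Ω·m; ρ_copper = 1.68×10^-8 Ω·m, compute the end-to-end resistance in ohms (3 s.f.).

102 Ω

Seg 1: A = π(d/2)² = π(6.2500e-05 m)² = 1.227e-08 m²
R_1 = (4.65×10^-7)(2.65)/(1.227e-08) = 100.4 Ω
Seg 2: A = π(d/2)² = π(2.0750e-04 m)² = 1.353e-07 m²
R_2 = (1.68×10^-8)(1.85)/(1.353e-07) = 0.2298 Ω
Seg 3: A = πr² = π(2.3600e-04 m)² = 1.750e-07 m²
R_3 = (4.65×10^-7)(0.478)/(1.750e-07) = 1.27 Ω
R_total = R_1 + R_2 + R_3 = 102 Ω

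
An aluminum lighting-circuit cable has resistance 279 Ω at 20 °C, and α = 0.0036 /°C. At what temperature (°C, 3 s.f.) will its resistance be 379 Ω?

120 °C

R = R₀(1 + α(T − T₀)) ⇒ T = T₀ + (R/R₀ − 1)/α
T = 20 + (379/279 − 1)/0.0036 = 20 + (0.3584)/0.0036 = 120 °C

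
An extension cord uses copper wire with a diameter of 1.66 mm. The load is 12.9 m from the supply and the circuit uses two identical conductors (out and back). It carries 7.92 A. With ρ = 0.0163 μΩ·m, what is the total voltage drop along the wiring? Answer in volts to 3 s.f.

ρ = 0.0163 μΩ·m = 1.63×10^-8 Ω·m
A = π(d/2)² = π(8.3000e-04 m)² = 2.164e-06 m²
Total conductor length (both ways) L = 2 × 12.9 = 25.8 m
R = ρL/A = (1.63×10^-8)(25.8)/(2.164e-06) = 0.1943 Ω
V = IR = 7.92 × 0.1943 = 1.54 V

1.54 V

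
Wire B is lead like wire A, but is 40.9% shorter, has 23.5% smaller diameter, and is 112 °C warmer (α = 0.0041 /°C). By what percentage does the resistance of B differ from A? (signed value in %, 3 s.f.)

47.4%

R ∝ ρL/d² with ρ ∝ (1+αΔT), so R_B/R_A = (1 − 40.9/100) × (1 − 23.5/100)⁻² × (1 + 0.0041×112)
= 0.591 × 1.709 × 1.459 = 1.474
(R_B − R_A)/R_A = 1.474 − 1 = 47.4%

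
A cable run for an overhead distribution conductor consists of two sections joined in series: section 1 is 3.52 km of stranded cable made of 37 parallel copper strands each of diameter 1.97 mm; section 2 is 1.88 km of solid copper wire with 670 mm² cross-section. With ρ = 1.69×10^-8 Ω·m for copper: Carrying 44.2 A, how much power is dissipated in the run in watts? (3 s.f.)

1120 W

Section 1: A_strand = π(9.8500e-04)² = 3.048e-06 m²; R₁ = ρL/(N·A_s) = (1.69×10^-8)(3520)/(37×3.048e-06) = 0.5275 Ω
Section 2: A = 670 mm² = 6.700e-04 m²
R₂ = (1.69×10^-8)(1880)/(6.700e-04) = 0.04742 Ω
R = R₁ + R₂ = 0.5749 Ω
P = I²R = (44.2)² × 0.5749 = 1120 W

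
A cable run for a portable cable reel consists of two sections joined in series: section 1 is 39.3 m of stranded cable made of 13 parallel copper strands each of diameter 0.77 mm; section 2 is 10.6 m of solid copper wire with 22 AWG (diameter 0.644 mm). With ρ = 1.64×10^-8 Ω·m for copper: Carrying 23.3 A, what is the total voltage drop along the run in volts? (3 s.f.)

14.9 V

Section 1: A_strand = π(3.8500e-04)² = 4.657e-07 m²; R₁ = ρL/(N·A_s) = (1.64×10^-8)(39.3)/(13×4.657e-07) = 0.1065 Ω
Section 2: A = π(0.644/2 mm)² = π(3.2200e-04 m)² = 3.257e-07 m²
R₂ = (1.64×10^-8)(10.6)/(3.257e-07) = 0.5337 Ω
R = R₁ + R₂ = 0.6402 Ω
V = IR = 23.3 × 0.6402 = 14.9 V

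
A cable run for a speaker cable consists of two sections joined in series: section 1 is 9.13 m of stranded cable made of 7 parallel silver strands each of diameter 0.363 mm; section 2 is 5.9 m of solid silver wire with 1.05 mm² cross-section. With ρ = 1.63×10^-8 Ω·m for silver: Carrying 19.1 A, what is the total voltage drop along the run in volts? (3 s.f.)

5.67 V

Section 1: A_strand = π(1.8150e-04)² = 1.035e-07 m²; R₁ = ρL/(N·A_s) = (1.63×10^-8)(9.13)/(7×1.035e-07) = 0.2054 Ω
Section 2: A = 1.05 mm² = 1.050e-06 m²
R₂ = (1.63×10^-8)(5.9)/(1.050e-06) = 0.09159 Ω
R = R₁ + R₂ = 0.297 Ω
V = IR = 19.1 × 0.297 = 5.67 V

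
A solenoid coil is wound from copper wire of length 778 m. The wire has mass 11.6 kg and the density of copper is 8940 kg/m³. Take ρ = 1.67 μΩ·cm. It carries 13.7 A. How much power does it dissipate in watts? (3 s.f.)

ρ = 1.67 μΩ·cm = 1.67×10^-8 Ω·m
A = m/(density·L) = 11.6/(8940×778) = 1.6678e-06 m²
R = ρL/A = (1.67×10^-8)(778)/(1.6678e-06) = 7.79 Ω
P = I²R = (13.7)² × 7.79 = 1460 W

1460 W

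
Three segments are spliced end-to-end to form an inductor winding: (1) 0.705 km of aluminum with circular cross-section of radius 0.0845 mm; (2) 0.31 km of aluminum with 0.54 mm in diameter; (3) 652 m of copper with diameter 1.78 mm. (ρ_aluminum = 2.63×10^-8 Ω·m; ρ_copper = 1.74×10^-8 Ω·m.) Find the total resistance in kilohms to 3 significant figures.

Seg 1: A = πr² = π(8.4500e-05 m)² = 2.243e-08 m²
R_1 = (2.63×10^-8)(705)/(2.243e-08) = 826.6 Ω
Seg 2: A = π(d/2)² = π(2.7000e-04 m)² = 2.290e-07 m²
R_2 = (2.63×10^-8)(310)/(2.290e-07) = 35.6 Ω
Seg 3: A = π(d/2)² = π(8.9000e-04 m)² = 2.488e-06 m²
R_3 = (1.74×10^-8)(652)/(2.488e-06) = 4.559 Ω
R_total = R_1 + R_2 + R_3 = 0.867 kΩ

0.867 kΩ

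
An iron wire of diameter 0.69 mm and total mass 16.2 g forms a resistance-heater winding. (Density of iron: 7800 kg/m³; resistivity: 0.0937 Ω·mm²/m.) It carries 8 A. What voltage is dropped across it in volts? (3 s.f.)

ρ = 0.0937 Ω·mm²/m = 9.37×10^-8 Ω·m
A = π(d/2)² = π(3.4500e-04 m)² = 3.7393e-07 m²
L = m/(density·A) = 0.0162/(7800×3.7393e-07) = 5.554 m
R = ρL/A = (9.37×10^-8)(5.554)/(3.7393e-07) = 1.392 Ω
V = IR = 8 × 1.392 = 11.1 V

11.1 V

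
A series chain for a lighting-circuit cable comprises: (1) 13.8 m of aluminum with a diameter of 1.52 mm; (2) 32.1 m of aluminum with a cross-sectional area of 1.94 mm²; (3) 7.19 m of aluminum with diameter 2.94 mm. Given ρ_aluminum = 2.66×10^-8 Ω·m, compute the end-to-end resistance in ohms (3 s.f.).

0.671 Ω

Seg 1: A = π(d/2)² = π(7.6000e-04 m)² = 1.815e-06 m²
R_1 = (2.66×10^-8)(13.8)/(1.815e-06) = 0.2023 Ω
Seg 2: A = 1.94 mm² = 1.940e-06 m²
R_2 = (2.66×10^-8)(32.1)/(1.940e-06) = 0.4401 Ω
Seg 3: A = π(d/2)² = π(1.4700e-03 m)² = 6.789e-06 m²
R_3 = (2.66×10^-8)(7.19)/(6.789e-06) = 0.02817 Ω
R_total = R_1 + R_2 + R_3 = 0.671 Ω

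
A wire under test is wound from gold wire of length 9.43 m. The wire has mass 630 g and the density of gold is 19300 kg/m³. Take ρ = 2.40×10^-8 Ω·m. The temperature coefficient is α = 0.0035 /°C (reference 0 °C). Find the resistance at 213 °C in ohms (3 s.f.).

0.114 Ω

A = m/(density·L) = 0.63/(19300×9.43) = 3.4616e-06 m²
R = ρL/A = (2.40×10^-8)(9.43)/(3.4616e-06) = 0.06538 Ω
R(213 °C) = 0.06538 × (1 + 0.0035×213) = 0.114 Ω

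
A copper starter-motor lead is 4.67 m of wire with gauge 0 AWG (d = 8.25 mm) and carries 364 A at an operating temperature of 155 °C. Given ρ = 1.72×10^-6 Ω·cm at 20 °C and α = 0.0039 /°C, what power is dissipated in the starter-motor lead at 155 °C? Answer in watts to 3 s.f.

ρ = 1.72×10^-6 Ω·cm = 1.72×10^-8 Ω·m
A = π(8.25/2 mm)² = π(4.1250e-03 m)² = 5.346e-05 m²
R₍20₎ = ρL/A = (1.72×10^-8)(4.67)/(5.346e-05) = 0.001503 Ω
R₍155₎ = R₍20₎(1 + αΔT) = 0.001503 × (1 + 0.0039×135) = 0.002294 Ω
P = I²R = (364)² × 0.002294 = 304 W

304 W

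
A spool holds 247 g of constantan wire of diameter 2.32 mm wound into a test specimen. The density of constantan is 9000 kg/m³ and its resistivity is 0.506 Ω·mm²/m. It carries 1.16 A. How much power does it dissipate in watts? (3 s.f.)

ρ = 0.506 Ω·mm²/m = 5.06×10^-7 Ω·m
A = π(d/2)² = π(1.1600e-03 m)² = 4.2273e-06 m²
L = m/(density·A) = 0.247/(9000×4.2273e-06) = 6.492 m
R = ρL/A = (5.06×10^-7)(6.492)/(4.2273e-06) = 0.7771 Ω
P = I²R = (1.16)² × 0.7771 = 1.05 W

1.05 W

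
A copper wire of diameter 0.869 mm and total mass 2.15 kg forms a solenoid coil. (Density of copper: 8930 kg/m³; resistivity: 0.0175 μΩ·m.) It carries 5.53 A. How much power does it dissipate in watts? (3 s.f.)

366 W

ρ = 0.0175 μΩ·m = 1.75×10^-8 Ω·m
A = π(d/2)² = π(4.3450e-04 m)² = 5.9310e-07 m²
L = m/(density·A) = 2.15/(8930×5.9310e-07) = 405.9 m
R = ρL/A = (1.75×10^-8)(405.9)/(5.9310e-07) = 11.98 Ω
P = I²R = (5.53)² × 11.98 = 366 W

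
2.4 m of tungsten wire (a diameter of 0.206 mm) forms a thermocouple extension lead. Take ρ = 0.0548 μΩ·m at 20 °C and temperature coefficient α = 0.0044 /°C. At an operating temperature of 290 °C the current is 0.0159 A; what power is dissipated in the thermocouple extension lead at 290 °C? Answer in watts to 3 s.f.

0.00218 W

ρ = 0.0548 μΩ·m = 5.48×10^-8 Ω·m
A = π(d/2)² = π(1.0300e-04 m)² = 3.333e-08 m²
R₍20₎ = ρL/A = (5.48×10^-8)(2.4)/(3.333e-08) = 3.946 Ω
R₍290₎ = R₍20₎(1 + αΔT) = 3.946 × (1 + 0.0044×270) = 8.634 Ω
P = I²R = (0.0159)² × 8.634 = 0.00218 W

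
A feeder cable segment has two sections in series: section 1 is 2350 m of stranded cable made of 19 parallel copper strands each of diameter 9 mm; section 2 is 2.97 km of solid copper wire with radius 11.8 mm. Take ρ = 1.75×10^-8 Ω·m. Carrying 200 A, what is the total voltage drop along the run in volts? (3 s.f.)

Section 1: A_strand = π(4.5000e-03)² = 6.362e-05 m²; R₁ = ρL/(N·A_s) = (1.75×10^-8)(2350)/(19×6.362e-05) = 0.03402 Ω
Section 2: A = πr² = π(1.1800e-02 m)² = 4.374e-04 m²
R₂ = (1.75×10^-8)(2970)/(4.374e-04) = 0.1188 Ω
R = R₁ + R₂ = 0.1528 Ω
V = IR = 200 × 0.1528 = 30.6 V

30.6 V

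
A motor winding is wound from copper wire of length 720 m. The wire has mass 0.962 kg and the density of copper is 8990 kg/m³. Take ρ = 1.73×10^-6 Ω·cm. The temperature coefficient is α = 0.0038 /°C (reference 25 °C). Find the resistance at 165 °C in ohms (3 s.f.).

128 Ω

ρ = 1.73×10^-6 Ω·cm = 1.73×10^-8 Ω·m
A = m/(density·L) = 0.962/(8990×720) = 1.4862e-07 m²
R = ρL/A = (1.73×10^-8)(720)/(1.4862e-07) = 83.81 Ω
R(165 °C) = 83.81 × (1 + 0.0038×140) = 128 Ω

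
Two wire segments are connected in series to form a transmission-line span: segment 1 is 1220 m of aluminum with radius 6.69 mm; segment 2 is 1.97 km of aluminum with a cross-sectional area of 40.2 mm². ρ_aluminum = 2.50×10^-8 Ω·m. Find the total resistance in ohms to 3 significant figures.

Segment 1: A = πr² = π(6.6900e-03 m)² = 1.406e-04 m²
R₁ = ρL/A = (2.50×10^-8)(1220)/(1.406e-04) = 0.2169 Ω
Segment 2: A = 40.2 mm² = 4.020e-05 m²
R₂ = (2.50×10^-8)(1970)/(4.020e-05) = 1.225 Ω
R = R₁ + R₂ = 1.44 Ω

1.44 Ω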